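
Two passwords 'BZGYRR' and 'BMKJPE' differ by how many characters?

Differing positions: 2, 3, 4, 5, 6. Hamming distance = 5.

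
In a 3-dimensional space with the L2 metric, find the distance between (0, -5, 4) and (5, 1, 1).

(Σ|x_i - y_i|^2)^(1/2) = (|0 - 5|^2 + |-5 - 1|^2 + |4 - 1|^2)^(1/2)
= (5^2 + 6^2 + 3^2)^(1/2) = (25 + 36 + 9)^(1/2) = (70)^(1/2) ≈ 8.3666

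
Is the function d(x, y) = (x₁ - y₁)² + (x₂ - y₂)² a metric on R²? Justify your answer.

No. The squared Euclidean distance fails the triangle inequality. Counterexample: x = (0, 0), y = (3, 4), z = (6, 8). d(x,z) = 6² + 8² = 100, but d(x,y) + d(y,z) = (3² + 4²) + (3² + 4²) = 25 + 25 = 50. Since 100 > 50, the triangle inequality is violated. (Note: √d, the ordinary Euclidean distance, IS a metric.)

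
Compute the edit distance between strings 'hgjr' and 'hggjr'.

Let D[i][j] be the edit distance between the first i characters of 'hgjr' and the first j characters of 'hggjr', with D[i][0] = i, D[0][j] = j, and D[i][j] = D[i-1][j-1] if the characters match, else 1 + min(D[i-1][j], D[i][j-1], D[i-1][j-1]). Filling the table (rows: prefixes of 'hgjr', columns: prefixes of 'hggjr'):
     ε  h  g  g  j  r
  ε  0  1  2  3  4  5
  h  1  0  1  2  3  4
  g  2  1  0  1  2  3
  j  3  2  1  1  1  2
  r  4  3  2  2  2  1
The bottom-right entry gives D[4][5] = 1, so no sequence of fewer than 1 edit works. Backtracking through the table gives one optimal edit sequence (1 edit):
  hgjr → hggjr (ins g @2)
Edit distance = 1.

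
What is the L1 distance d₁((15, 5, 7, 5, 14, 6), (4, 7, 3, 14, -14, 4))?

Σ|x_i - y_i| = |15 - 4| + |5 - 7| + |7 - 3| + |5 - 14| + |14 - (-14)| + |6 - 4| = 11 + 2 + 4 + 9 + 28 + 2 = 56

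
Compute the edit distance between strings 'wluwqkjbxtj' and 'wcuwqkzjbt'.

Let D[i][j] be the edit distance between the first i characters of 'wluwqkjbxtj' and the first j characters of 'wcuwqkzjbt', with D[i][0] = i, D[0][j] = j, and D[i][j] = D[i-1][j-1] if the characters match, else 1 + min(D[i-1][j], D[i][j-1], D[i-1][j-1]). Filling the table (rows: prefixes of 'wluwqkjbxtj', columns: prefixes of 'wcuwqkzjbt'):
     ε  w  c  u  w  q  k  z  j  b  t
  ε  0  1  2  3  4  5  6  7  8  9 10
  w  1  0  1  2  3  4  5  6  7  8  9
  l  2  1  1  2  3  4  5  6  7  8  9
  u  3  2  2  1  2  3  4  5  6  7  8
  w  4  3  3  2  1  2  3  4  5  6  7
  q  5  4  4  3  2  1  2  3  4  5  6
  k  6  5  5  4  3  2  1  2  3  4  5
  j  7  6  6  5  4  3  2  2  2  3  4
  b  8  7  7  6  5  4  3  3  3  2  3
  x  9  8  8  7  6  5  4  4  4  3  3
  t 10  9  9  8  7  6  5  5  5  4  3
  j 11 10 10  9  8  7  6  6  5  5  4
The bottom-right entry gives D[11][10] = 4, so no sequence of fewer than 4 edits works. Backtracking through the table gives one optimal edit sequence (4 edits):
  wluwqkjbxtj → wcuwqkjbxtj (sub l→c @2)
  wcuwqkjbxtj → wcuwqkzjbxtj (ins z @7)
  wcuwqkzjbxtj → wcuwqkzjbtj (del x @10)
  wcuwqkzjbtj → wcuwqkzjbt (del j @11)
Edit distance = 4.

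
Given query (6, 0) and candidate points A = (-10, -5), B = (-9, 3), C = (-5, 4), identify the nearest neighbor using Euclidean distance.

Distances: d(A) ≈ 16.7631, d(B) ≈ 15.2971, d(C) ≈ 11.7047. Nearest: C = (-5, 4) with distance 11.7047.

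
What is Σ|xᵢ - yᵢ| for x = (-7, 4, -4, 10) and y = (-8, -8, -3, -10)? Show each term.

Σ|x_i - y_i| = |-7 - (-8)| + |4 - (-8)| + |-4 - (-3)| + |10 - (-10)| = 1 + 12 + 1 + 20 = 34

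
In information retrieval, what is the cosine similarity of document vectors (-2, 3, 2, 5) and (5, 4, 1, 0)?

With u = (-2, 3, 2, 5), v = (5, 4, 1, 0):
u·v = (-2)·5 + 3·4 + 2·1 + 5·0 = (-10) + 12 + 2 + 0 = 4.
|u| = √((-2)² + 3² + 2² + 5²) = √42, |v| = √(5² + 4² + 1² + 0²) = √42, so |u||v| = √(42·42) = √1764 = 42.
cos θ = (u·v)/(|u||v|) = 4/42 ≈ 0.0952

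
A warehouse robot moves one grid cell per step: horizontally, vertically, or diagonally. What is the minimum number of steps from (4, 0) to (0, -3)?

max(|x_i - y_i|) = max(|4 - 0|, |0 - (-3)|) = max(4, 3) = 4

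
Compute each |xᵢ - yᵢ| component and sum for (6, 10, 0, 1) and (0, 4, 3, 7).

Σ|x_i - y_i| = |6 - 0| + |10 - 4| + |0 - 3| + |1 - 7| = 6 + 6 + 3 + 6 = 21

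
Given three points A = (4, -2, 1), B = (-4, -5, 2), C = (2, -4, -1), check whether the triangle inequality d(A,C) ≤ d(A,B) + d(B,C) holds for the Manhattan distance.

d(A,B) = 8 + 3 + 1 = 12, d(B,C) = 6 + 1 + 3 = 10, d(A,C) = 2 + 2 + 2 = 6.
d(A,C) = 6 ≤ 12 + 10 = 22. Triangle inequality is satisfied.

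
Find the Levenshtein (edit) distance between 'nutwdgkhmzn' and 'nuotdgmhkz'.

Let D[i][j] be the edit distance between the first i characters of 'nutwdgkhmzn' and the first j characters of 'nuotdgmhkz', with D[i][0] = i, D[0][j] = j, and D[i][j] = D[i-1][j-1] if the characters match, else 1 + min(D[i-1][j], D[i][j-1], D[i-1][j-1]). Filling the table (rows: prefixes of 'nutwdgkhmzn', columns: prefixes of 'nuotdgmhkz'):
     ε  n  u  o  t  d  g  m  h  k  z
  ε  0  1  2  3  4  5  6  7  8  9 10
  n  1  0  1  2  3  4  5  6  7  8  9
  u  2  1  0  1  2  3  4  5  6  7  8
  t  3  2  1  1  1  2  3  4  5  6  7
  w  4  3  2  2  2  2  3  4  5  6  7
  d  5  4  3  3  3  2  3  4  5  6  7
  g  6  5  4  4  4  3  2  3  4  5  6
  k  7  6  5  5  5  4  3  3  4  4  5
  h  8  7  6  6  6  5  4  4  3  4  5
  m  9  8  7  7  7  6  5  4  4  4  5
  z 10  9  8  8  8  7  6  5  5  5  4
  n 11 10  9  9  9  8  7  6  6  6  5
The bottom-right entry gives D[11][10] = 5, so no sequence of fewer than 5 edits works. Backtracking through the table gives one optimal edit sequence (5 edits):
  nutwdgkhmzn → nuowdgkhmzn (sub t→o @3)
  nuowdgkhmzn → nuotdgkhmzn (sub w→t @4)
  nuotdgkhmzn → nuotdgmhmzn (sub k→m @7)
  nuotdgmhmzn → nuotdgmhkzn (sub m→k @9)
  nuotdgmhkzn → nuotdgmhkz (del n @11)
Edit distance = 5.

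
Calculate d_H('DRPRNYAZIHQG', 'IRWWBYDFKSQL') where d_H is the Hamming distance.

Differing positions: 1, 3, 4, 5, 7, 8, 9, 10, 12. Hamming distance = 9.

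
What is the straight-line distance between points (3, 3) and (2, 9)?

√(Σ(x_i - y_i)²) = √((3 - 2)² + (3 - 9)²)
= √(1² + (-6)²) = √(1 + 36) = √37 ≈ 6.0828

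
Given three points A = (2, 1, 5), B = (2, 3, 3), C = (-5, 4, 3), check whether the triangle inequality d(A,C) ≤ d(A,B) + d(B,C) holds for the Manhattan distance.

d(A,B) = 0 + 2 + 2 = 4, d(B,C) = 7 + 1 + 0 = 8, d(A,C) = 7 + 3 + 2 = 12.
d(A,C) = 12 ≤ 4 + 8 = 12. Triangle inequality is satisfied.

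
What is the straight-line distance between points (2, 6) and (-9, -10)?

√(Σ(x_i - y_i)²) = √((2 - (-9))² + (6 - (-10))²)
= √(11² + 16²) = √(121 + 256) = √377 ≈ 19.4165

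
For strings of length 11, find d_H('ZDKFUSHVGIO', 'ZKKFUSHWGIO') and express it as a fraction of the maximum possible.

Differing positions: 2, 8. Hamming distance = 2. The maximum possible Hamming distance for length-11 strings is 11, so d_H/11 = 2/11 ≈ 0.1818.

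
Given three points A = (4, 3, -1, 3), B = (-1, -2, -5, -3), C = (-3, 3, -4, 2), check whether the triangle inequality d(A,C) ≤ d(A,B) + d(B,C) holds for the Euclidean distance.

d(A,B) = √(5² + 5² + 4² + 6²) = √102 ≈ 10.0995, d(B,C) = √(2² + 5² + 1² + 5²) = √55 ≈ 7.4162, d(A,C) = √(7² + 0² + 3² + 1²) = √59 ≈ 7.6811.
d(A,C) ≈ 7.6811 ≤ 10.0995 + 7.4162 = 17.5157. Triangle inequality is satisfied.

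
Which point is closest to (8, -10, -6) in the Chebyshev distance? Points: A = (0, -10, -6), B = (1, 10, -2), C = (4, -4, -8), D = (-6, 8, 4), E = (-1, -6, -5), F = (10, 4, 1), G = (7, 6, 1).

Distances: d(A) = 8, d(B) = 20, d(C) = 6, d(D) = 18, d(E) = 9, d(F) = 14, d(G) = 16. Nearest: C = (4, -4, -8) with distance 6.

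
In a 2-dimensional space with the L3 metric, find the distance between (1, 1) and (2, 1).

(Σ|x_i - y_i|^3)^(1/3) = (|1 - 2|^3 + |1 - 1|^3)^(1/3)
= (1^3 + 0^3)^(1/3) = (1 + 0)^(1/3) = (1)^(1/3) = 1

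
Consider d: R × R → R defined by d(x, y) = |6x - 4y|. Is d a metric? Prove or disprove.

No. d fails symmetry: d(7, 4) = |6·7 - 4·4| = |26| = 26, but d(4, 7) = |6·4 - 4·7| = |-4| = 4. Since 26 ≠ 4, d(x,y) ≠ d(y,x) in general.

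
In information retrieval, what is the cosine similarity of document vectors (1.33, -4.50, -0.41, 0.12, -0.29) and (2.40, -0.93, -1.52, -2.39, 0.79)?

With u = (1.33, -4.50, -0.41, 0.12, -0.29), v = (2.40, -0.93, -1.52, -2.39, 0.79):
u·v = 1.33·2.4 + (-4.5)·(-0.93) + (-0.41)·(-1.52) + 0.12·(-2.39) + (-0.29)·0.79 = 3.192 + 4.185 + 0.6232 + (-0.2868) + (-0.2291) = 7.4843.
|u| = √(1.33² + (-4.5)² + (-0.41)² + 0.12² + (-0.29)²) = √(1.7689 + 20.25 + 0.1681 + 0.0144 + 0.0841) = √22.2855, |v| = √(2.4² + (-0.93)² + (-1.52)² + (-2.39)² + 0.79²) = √(5.76 + 0.8649 + 2.3104 + 5.7121 + 0.6241) = √15.2715.
cos θ = (u·v)/(|u||v|) = 7.4843/(√22.2855·√15.2715) ≈ 0.4057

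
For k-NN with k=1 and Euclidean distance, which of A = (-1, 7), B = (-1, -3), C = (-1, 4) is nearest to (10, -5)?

Distances: d(A) ≈ 16.2788, d(B) ≈ 11.1803, d(C) ≈ 14.2127. Nearest: B = (-1, -3) with distance 11.1803.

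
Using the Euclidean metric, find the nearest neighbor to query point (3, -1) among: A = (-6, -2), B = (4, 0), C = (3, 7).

Distances: d(A) ≈ 9.0554, d(B) ≈ 1.4142, d(C) = 8. Nearest: B = (4, 0) with distance 1.4142.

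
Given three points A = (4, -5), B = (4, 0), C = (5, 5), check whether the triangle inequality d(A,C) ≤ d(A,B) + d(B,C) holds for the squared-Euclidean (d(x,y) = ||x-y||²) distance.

d(A,B) = 0² + 5² = 25, d(B,C) = 1² + 5² = 26, d(A,C) = 1² + 10² = 101.
d(A,C) = 101 > 25 + 26 = 51. Triangle inequality is VIOLATED. (Squared-Euclidean is not a metric — this is a counterexample.)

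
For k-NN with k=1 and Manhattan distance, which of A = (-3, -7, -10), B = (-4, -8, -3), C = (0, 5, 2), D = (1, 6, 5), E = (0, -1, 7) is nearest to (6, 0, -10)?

Distances: d(A) = 16, d(B) = 25, d(C) = 23, d(D) = 26, d(E) = 24. Nearest: A = (-3, -7, -10) with distance 16.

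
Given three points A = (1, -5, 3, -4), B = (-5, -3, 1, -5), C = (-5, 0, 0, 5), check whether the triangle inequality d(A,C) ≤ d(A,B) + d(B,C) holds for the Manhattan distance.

d(A,B) = 6 + 2 + 2 + 1 = 11, d(B,C) = 0 + 3 + 1 + 10 = 14, d(A,C) = 6 + 5 + 3 + 9 = 23.
d(A,C) = 23 ≤ 11 + 14 = 25. Triangle inequality is satisfied.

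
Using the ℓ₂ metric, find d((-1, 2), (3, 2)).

√(Σ(x_i - y_i)²) = √((-1 - 3)² + (2 - 2)²)
= √((-4)² + 0²) = √(16 + 0) = √16 = 4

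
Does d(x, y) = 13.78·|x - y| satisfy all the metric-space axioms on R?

Yes. Since |x - y| is a metric on R and 13.78 > 0, the positive scalar multiple 13.78·|x - y| is also a metric: scaling by a positive constant preserves non-negativity, identity (d=0 ⟺ |x-y|=0 ⟺ x=y), symmetry, and the triangle inequality.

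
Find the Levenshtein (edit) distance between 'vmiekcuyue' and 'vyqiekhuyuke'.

Let D[i][j] be the edit distance between the first i characters of 'vmiekcuyue' and the first j characters of 'vyqiekhuyuke', with D[i][0] = i, D[0][j] = j, and D[i][j] = D[i-1][j-1] if the characters match, else 1 + min(D[i-1][j], D[i][j-1], D[i-1][j-1]). Filling the table (rows: prefixes of 'vmiekcuyue', columns: prefixes of 'vyqiekhuyuke'):
     ε  v  y  q  i  e  k  h  u  y  u  k  e
  ε  0  1  2  3  4  5  6  7  8  9 10 11 12
  v  1  0  1  2  3  4  5  6  7  8  9 10 11
  m  2  1  1  2  3  4  5  6  7  8  9 10 11
  i  3  2  2  2  2  3  4  5  6  7  8  9 10
  e  4  3  3  3  3  2  3  4  5  6  7  8  9
  k  5  4  4  4  4  3  2  3  4  5  6  7  8
  c  6  5  5  5  5  4  3  3  4  5  6  7  8
  u  7  6  6  6  6  5  4  4  3  4  5  6  7
  y  8  7  6  7  7  6  5  5  4  3  4  5  6
  u  9  8  7  7  8  7  6  6  5  4  3  4  5
  e 10  9  8  8  8  8  7  7  6  5  4  4  4
The bottom-right entry gives D[10][12] = 4, so no sequence of fewer than 4 edits works. Backtracking through the table gives one optimal edit sequence (4 edits):
  vmiekcuyue → vymiekcuyue (ins y @2)
  vymiekcuyue → vyqiekcuyue (sub m→q @3)
  vyqiekcuyue → vyqiekhuyue (sub c→h @7)
  vyqiekhuyue → vyqiekhuyuke (ins k @11)
Edit distance = 4.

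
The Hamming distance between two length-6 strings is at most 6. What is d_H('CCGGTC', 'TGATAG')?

Differing positions: 1, 2, 3, 4, 5, 6. Hamming distance = 6. The maximum possible Hamming distance for length-6 strings is 6, so d_H/6 = 6/6 = 1.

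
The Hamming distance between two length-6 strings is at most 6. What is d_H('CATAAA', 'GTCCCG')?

Differing positions: 1, 2, 3, 4, 5, 6. Hamming distance = 6. The maximum possible Hamming distance for length-6 strings is 6, so d_H/6 = 6/6 = 1.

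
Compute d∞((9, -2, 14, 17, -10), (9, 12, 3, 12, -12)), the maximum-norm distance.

max(|x_i - y_i|) = max(|9 - 9|, |-2 - 12|, |14 - 3|, |17 - 12|, |-10 - (-12)|) = max(0, 14, 11, 5, 2) = 14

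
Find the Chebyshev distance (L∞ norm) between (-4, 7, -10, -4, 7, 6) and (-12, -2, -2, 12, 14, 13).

max(|x_i - y_i|) = max(|-4 - (-12)|, |7 - (-2)|, |-10 - (-2)|, |-4 - 12|, |7 - 14|, |6 - 13|) = max(8, 9, 8, 16, 7, 7) = 16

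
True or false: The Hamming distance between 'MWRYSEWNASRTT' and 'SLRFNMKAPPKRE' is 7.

Differing positions: 1, 2, 4, 5, 6, 7, 8, 9, 10, 11, 12, 13. Hamming distance = 12, so the claim that d_H = 7 is false.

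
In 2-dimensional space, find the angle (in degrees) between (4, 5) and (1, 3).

With u = (4, 5), v = (1, 3):
u·v = 4·1 + 5·3 = 4 + 15 = 19.
|u| = √(4² + 5²) = √41, |v| = √(1² + 3²) = √10, so |u||v| = √(41·10) = √410.
cos θ = (u·v)/(|u||v|) = 19/√410 ≈ 0.938343
θ = arccos(0.938343) ≈ 20.22°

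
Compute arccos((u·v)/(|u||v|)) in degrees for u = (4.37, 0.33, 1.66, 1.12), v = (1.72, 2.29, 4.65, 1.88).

With u = (4.37, 0.33, 1.66, 1.12), v = (1.72, 2.29, 4.65, 1.88):
u·v = 4.37·1.72 + 0.33·2.29 + 1.66·4.65 + 1.12·1.88 = 7.5164 + 0.7557 + 7.719 + 2.1056 = 18.0967.
|u| = √(4.37² + 0.33² + 1.66² + 1.12²) = √(19.0969 + 0.1089 + 2.7556 + 1.2544) = √23.2158, |v| = √(1.72² + 2.29² + 4.65² + 1.88²) = √(2.9584 + 5.2441 + 21.6225 + 3.5344) = √33.3594.
cos θ = (u·v)/(|u||v|) = 18.0967/(√23.2158·√33.3594) ≈ 0.650277
θ = arccos(0.650277) ≈ 49.44°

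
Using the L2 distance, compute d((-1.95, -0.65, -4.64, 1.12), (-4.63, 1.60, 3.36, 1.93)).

(Σ|x_i - y_i|^2)^(1/2) = (|-1.95 - (-4.63)|^2 + |-0.65 - 1.6|^2 + |-4.64 - 3.36|^2 + |1.12 - 1.93|^2)^(1/2)
= (2.68^2 + 2.25^2 + 8^2 + 0.81^2)^(1/2) = (7.1824 + 5.0625 + 64 + 0.6561)^(1/2) = (76.901)^(1/2) ≈ 8.7693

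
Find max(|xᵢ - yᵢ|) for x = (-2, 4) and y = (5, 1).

max(|x_i - y_i|) = max(|-2 - 5|, |4 - 1|) = max(7, 3) = 7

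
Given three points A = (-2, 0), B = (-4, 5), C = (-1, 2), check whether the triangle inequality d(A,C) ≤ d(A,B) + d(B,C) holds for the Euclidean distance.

d(A,B) = √(2² + 5²) = √29 ≈ 5.3852, d(B,C) = √(3² + 3²) = √18 ≈ 4.2426, d(A,C) = √(1² + 2²) = √5 ≈ 2.2361.
d(A,C) ≈ 2.2361 ≤ 5.3852 + 4.2426 = 9.6278. Triangle inequality is satisfied.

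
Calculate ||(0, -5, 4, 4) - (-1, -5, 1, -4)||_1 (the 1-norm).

Σ|x_i - y_i| = |0 - (-1)| + |-5 - (-5)| + |4 - 1| + |4 - (-4)| = 1 + 0 + 3 + 8 = 12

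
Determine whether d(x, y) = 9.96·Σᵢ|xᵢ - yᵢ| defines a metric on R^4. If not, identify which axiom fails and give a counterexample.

Yes. The L1 (Manhattan) norm induces a metric on R^4, and multiplying a metric by a positive constant 9.96 > 0 preserves all four axioms: non-negativity (9.96·||x-y|| ≥ 0), identity (9.96·||x-y|| = 0 ⟺ ||x-y|| = 0 ⟺ x = y), symmetry (||x-y|| = ||y-x||), and the triangle inequality (9.96·||x-z|| ≤ 9.96·||x-y|| + 9.96·||y-z||). So d is a metric.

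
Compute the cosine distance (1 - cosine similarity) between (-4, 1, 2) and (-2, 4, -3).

With u = (-4, 1, 2), v = (-2, 4, -3):
u·v = (-4)·(-2) + 1·4 + 2·(-3) = 8 + 4 + (-6) = 6.
|u| = √((-4)² + 1² + 2²) = √21, |v| = √((-2)² + 4² + (-3)²) = √29, so |u||v| = √(21·29) = √609.
cos θ = (u·v)/(|u||v|) = 6/√609 ≈ 0.2431
Cosine distance = 1 - cos θ ≈ 1 - 0.2431 = 0.7569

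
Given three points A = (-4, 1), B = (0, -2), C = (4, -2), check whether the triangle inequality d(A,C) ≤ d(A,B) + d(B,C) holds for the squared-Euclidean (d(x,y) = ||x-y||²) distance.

d(A,B) = 4² + 3² = 25, d(B,C) = 4² + 0² = 16, d(A,C) = 8² + 3² = 73.
d(A,C) = 73 > 25 + 16 = 41. Triangle inequality is VIOLATED. (Squared-Euclidean is not a metric — this is a counterexample.)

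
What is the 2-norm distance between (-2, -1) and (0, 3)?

(Σ|x_i - y_i|^2)^(1/2) = (|-2 - 0|^2 + |-1 - 3|^2)^(1/2)
= (2^2 + 4^2)^(1/2) = (4 + 16)^(1/2) = (20)^(1/2) ≈ 4.4721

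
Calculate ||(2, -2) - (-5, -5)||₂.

√(Σ(x_i - y_i)²) = √((2 - (-5))² + (-2 - (-5))²)
= √(7² + 3²) = √(49 + 9) = √58 ≈ 7.6158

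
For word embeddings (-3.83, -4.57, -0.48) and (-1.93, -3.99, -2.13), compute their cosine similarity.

With u = (-3.83, -4.57, -0.48), v = (-1.93, -3.99, -2.13):
u·v = (-3.83)·(-1.93) + (-4.57)·(-3.99) + (-0.48)·(-2.13) = 7.3919 + 18.2343 + 1.0224 = 26.6486.
|u| = √((-3.83)² + (-4.57)² + (-0.48)²) = √(14.6689 + 20.8849 + 0.2304) = √35.7842, |v| = √((-1.93)² + (-3.99)² + (-2.13)²) = √(3.7249 + 15.9201 + 4.5369) = √24.1819.
cos θ = (u·v)/(|u||v|) = 26.6486/(√35.7842·√24.1819) ≈ 0.9059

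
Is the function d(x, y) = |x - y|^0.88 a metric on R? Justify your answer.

Yes. With 0 < p = 0.88 ≤ 1, d(x,y) = |x-y|^0.88 is a metric on R. Non-negativity and symmetry are immediate; |x-y|^0.88 = 0 ⟺ |x-y| = 0 ⟺ x = y. For the triangle inequality, the function t ↦ t^0.88 is subadditive on [0,∞) when p ≤ 1, so |x-z|^0.88 ≤ (|x-y| + |y-z|)^0.88 ≤ |x-y|^0.88 + |y-z|^0.88.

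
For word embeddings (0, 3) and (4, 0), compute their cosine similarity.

With u = (0, 3), v = (4, 0):
u·v = 0·4 + 3·0 = 0 + 0 = 0.
|u| = √(0² + 3²) = √9, |v| = √(4² + 0²) = √16, so |u||v| = √(9·16) = √144 = 12.
cos θ = (u·v)/(|u||v|) = 0/12 = 0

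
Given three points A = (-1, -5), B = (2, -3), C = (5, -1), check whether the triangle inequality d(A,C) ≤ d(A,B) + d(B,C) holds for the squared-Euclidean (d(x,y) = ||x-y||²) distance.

d(A,B) = 3² + 2² = 13, d(B,C) = 3² + 2² = 13, d(A,C) = 6² + 4² = 52.
d(A,C) = 52 > 13 + 13 = 26. Triangle inequality is VIOLATED. (Squared-Euclidean is not a metric — this is a counterexample.)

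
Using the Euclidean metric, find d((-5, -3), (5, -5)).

√(Σ(x_i - y_i)²) = √((-5 - 5)² + (-3 - (-5))²)
= √((-10)² + 2²) = √(100 + 4) = √104 ≈ 10.198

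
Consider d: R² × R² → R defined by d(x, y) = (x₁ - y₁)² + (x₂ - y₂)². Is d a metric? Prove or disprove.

No. The squared Euclidean distance fails the triangle inequality. Counterexample: x = (0, 0), y = (1, 3), z = (2, 6). d(x,z) = 2² + 6² = 40, but d(x,y) + d(y,z) = (1² + 3²) + (1² + 3²) = 10 + 10 = 20. Since 40 > 20, the triangle inequality is violated. (Note: √d, the ordinary Euclidean distance, IS a metric.)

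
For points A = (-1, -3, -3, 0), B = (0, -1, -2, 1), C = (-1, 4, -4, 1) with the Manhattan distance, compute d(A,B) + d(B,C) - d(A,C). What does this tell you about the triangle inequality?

d(A,B) = 1 + 2 + 1 + 1 = 5, d(B,C) = 1 + 5 + 2 + 0 = 8, d(A,C) = 0 + 7 + 1 + 1 = 9.
d(A,B) + d(B,C) - d(A,C) = 5 + 8 - 9 = 13 - 9 = 4. This is ≥ 0, so the triangle inequality holds for these points.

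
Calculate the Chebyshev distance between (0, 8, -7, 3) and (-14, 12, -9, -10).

max(|x_i - y_i|) = max(|0 - (-14)|, |8 - 12|, |-7 - (-9)|, |3 - (-10)|) = max(14, 4, 2, 13) = 14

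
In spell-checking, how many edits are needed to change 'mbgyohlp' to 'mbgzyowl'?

Let D[i][j] be the edit distance between the first i characters of 'mbgyohlp' and the first j characters of 'mbgzyowl', with D[i][0] = i, D[0][j] = j, and D[i][j] = D[i-1][j-1] if the characters match, else 1 + min(D[i-1][j], D[i][j-1], D[i-1][j-1]). Filling the table (rows: prefixes of 'mbgyohlp', columns: prefixes of 'mbgzyowl'):
     ε  m  b  g  z  y  o  w  l
  ε  0  1  2  3  4  5  6  7  8
  m  1  0  1  2  3  4  5  6  7
  b  2  1  0  1  2  3  4  5  6
  g  3  2  1  0  1  2  3  4  5
  y  4  3  2  1  1  1  2  3  4
  o  5  4  3  2  2  2  1  2  3
  h  6  5  4  3  3  3  2  2  3
  l  7  6  5  4  4  4  3  3  2
  p  8  7  6  5  5  5  4  4  3
The bottom-right entry gives D[8][8] = 3, so no sequence of fewer than 3 edits works. Backtracking through the table gives one optimal edit sequence (3 edits):
  mbgyohlp → mbgzyohlp (ins z @4)
  mbgzyohlp → mbgzyowlp (sub h→w @7)
  mbgzyowlp → mbgzyowl (del p @9)
Edit distance = 3.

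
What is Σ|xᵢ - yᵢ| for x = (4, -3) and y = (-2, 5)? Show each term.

Σ|x_i - y_i| = |4 - (-2)| + |-3 - 5| = 6 + 8 = 14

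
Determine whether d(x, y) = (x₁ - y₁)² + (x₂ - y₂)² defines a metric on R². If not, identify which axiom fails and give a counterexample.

No. The squared Euclidean distance fails the triangle inequality. Counterexample: x = (0, 0), y = (2, 3), z = (4, 6). d(x,z) = 4² + 6² = 52, but d(x,y) + d(y,z) = (2² + 3²) + (2² + 3²) = 13 + 13 = 26. Since 52 > 26, the triangle inequality is violated. (Note: √d, the ordinary Euclidean distance, IS a metric.)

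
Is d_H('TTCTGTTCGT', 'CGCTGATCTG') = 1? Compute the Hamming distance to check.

Differing positions: 1, 2, 6, 9, 10. Hamming distance = 5, so the claim that d_H = 1 is false.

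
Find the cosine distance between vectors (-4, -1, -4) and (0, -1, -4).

With u = (-4, -1, -4), v = (0, -1, -4):
u·v = (-4)·0 + (-1)·(-1) + (-4)·(-4) = 0 + 1 + 16 = 17.
|u| = √((-4)² + (-1)² + (-4)²) = √33, |v| = √(0² + (-1)² + (-4)²) = √17, so |u||v| = √(33·17) = √561.
cos θ = (u·v)/(|u||v|) = 17/√561 ≈ 0.7177
Cosine distance = 1 - cos θ ≈ 1 - 0.7177 = 0.2823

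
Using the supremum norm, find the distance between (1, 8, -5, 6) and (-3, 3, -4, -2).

max(|x_i - y_i|) = max(|1 - (-3)|, |8 - 3|, |-5 - (-4)|, |6 - (-2)|) = max(4, 5, 1, 8) = 8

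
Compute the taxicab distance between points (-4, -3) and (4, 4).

Σ|x_i - y_i| = |-4 - 4| + |-3 - 4| = 8 + 7 = 15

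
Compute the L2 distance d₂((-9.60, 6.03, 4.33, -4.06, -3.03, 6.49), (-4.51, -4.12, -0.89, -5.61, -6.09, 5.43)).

√(Σ(x_i - y_i)²) = √((-9.6 - (-4.51))² + (6.03 - (-4.12))² + (4.33 - (-0.89))² + (-4.06 - (-5.61))² + (-3.03 - (-6.09))² + (6.49 - 5.43)²)
= √((-5.09)² + 10.15² + 5.22² + 1.55² + 3.06² + 1.06²) = √(25.9081 + 103.0225 + 27.2484 + 2.4025 + 9.3636 + 1.1236) = √169.0687 ≈ 13.0026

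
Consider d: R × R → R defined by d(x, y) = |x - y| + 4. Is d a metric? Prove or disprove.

No. d fails identity of indiscernibles (specifically d(x,x) = 0): d(1, 1) = |1 - 1| + 4 = 0 + 4 = 4 ≠ 0.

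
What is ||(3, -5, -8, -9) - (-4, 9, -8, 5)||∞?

max(|x_i - y_i|) = max(|3 - (-4)|, |-5 - 9|, |-8 - (-8)|, |-9 - 5|) = max(7, 14, 0, 14) = 14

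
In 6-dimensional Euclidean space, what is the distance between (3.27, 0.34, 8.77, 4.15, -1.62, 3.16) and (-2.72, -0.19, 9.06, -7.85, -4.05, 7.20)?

√(Σ(x_i - y_i)²) = √((3.27 - (-2.72))² + (0.34 - (-0.19))² + (8.77 - 9.06)² + (4.15 - (-7.85))² + (-1.62 - (-4.05))² + (3.16 - 7.2)²)
= √(5.99² + 0.53² + (-0.29)² + 12² + 2.43² + (-4.04)²) = √(35.8801 + 0.2809 + 0.0841 + 144 + 5.9049 + 16.3216) = √202.4716 ≈ 14.2293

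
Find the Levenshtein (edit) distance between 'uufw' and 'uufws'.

Let D[i][j] be the edit distance between the first i characters of 'uufw' and the first j characters of 'uufws', with D[i][0] = i, D[0][j] = j, and D[i][j] = D[i-1][j-1] if the characters match, else 1 + min(D[i-1][j], D[i][j-1], D[i-1][j-1]). Filling the table (rows: prefixes of 'uufw', columns: prefixes of 'uufws'):
     ε  u  u  f  w  s
  ε  0  1  2  3  4  5
  u  1  0  1  2  3  4
  u  2  1  0  1  2  3
  f  3  2  1  0  1  2
  w  4  3  2  1  0  1
The bottom-right entry gives D[4][5] = 1, so no sequence of fewer than 1 edit works. Backtracking through the table gives one optimal edit sequence (1 edit):
  uufw → uufws (ins s @5)
Edit distance = 1.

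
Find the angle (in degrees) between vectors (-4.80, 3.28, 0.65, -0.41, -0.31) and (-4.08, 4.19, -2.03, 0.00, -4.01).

With u = (-4.80, 3.28, 0.65, -0.41, -0.31), v = (-4.08, 4.19, -2.03, 0.00, -4.01):
u·v = (-4.8)·(-4.08) + 3.28·4.19 + 0.65·(-2.03) + (-0.41)·0 + (-0.31)·(-4.01) = 19.584 + 13.7432 + (-1.3195) + 0 + 1.2431 = 33.2508.
|u| = √((-4.8)² + 3.28² + 0.65² + (-0.41)² + (-0.31)²) = √(23.04 + 10.7584 + 0.4225 + 0.1681 + 0.0961) = √34.4851, |v| = √((-4.08)² + 4.19² + (-2.03)² + 0² + (-4.01)²) = √(16.6464 + 17.5561 + 4.1209 + 0 + 16.0801) = √54.4035.
cos θ = (u·v)/(|u||v|) = 33.2508/(√34.4851·√54.4035) ≈ 0.767667
θ = arccos(0.767667) ≈ 39.86°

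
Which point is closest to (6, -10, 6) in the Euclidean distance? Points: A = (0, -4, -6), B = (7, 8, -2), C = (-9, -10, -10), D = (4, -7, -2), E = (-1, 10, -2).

Distances: d(A) ≈ 14.6969, d(B) ≈ 19.7231, d(C) ≈ 21.9317, d(D) ≈ 8.775, d(E) ≈ 22.6495. Nearest: D = (4, -7, -2) with distance 8.775.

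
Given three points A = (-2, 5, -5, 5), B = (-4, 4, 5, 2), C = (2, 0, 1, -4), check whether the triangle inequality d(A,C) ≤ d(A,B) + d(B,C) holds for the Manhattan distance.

d(A,B) = 2 + 1 + 10 + 3 = 16, d(B,C) = 6 + 4 + 4 + 6 = 20, d(A,C) = 4 + 5 + 6 + 9 = 24.
d(A,C) = 24 ≤ 16 + 20 = 36. Triangle inequality is satisfied.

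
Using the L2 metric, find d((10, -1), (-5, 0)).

√(Σ(x_i - y_i)²) = √((10 - (-5))² + (-1 - 0)²)
= √(15² + (-1)²) = √(225 + 1) = √226 ≈ 15.0333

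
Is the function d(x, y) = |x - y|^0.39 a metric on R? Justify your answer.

Yes. With 0 < p = 0.39 ≤ 1, d(x,y) = |x-y|^0.39 is a metric on R. Non-negativity and symmetry are immediate; |x-y|^0.39 = 0 ⟺ |x-y| = 0 ⟺ x = y. For the triangle inequality, the function t ↦ t^0.39 is subadditive on [0,∞) when p ≤ 1, so |x-z|^0.39 ≤ (|x-y| + |y-z|)^0.39 ≤ |x-y|^0.39 + |y-z|^0.39.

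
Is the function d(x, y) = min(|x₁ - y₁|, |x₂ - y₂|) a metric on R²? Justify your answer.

No. d fails identity of indiscernibles: take x = (2, 0) and y = (2, 6). Then d(x,y) = min(|2 - 2|, |0 - 6|) = min(0, 6) = 0, yet x ≠ y.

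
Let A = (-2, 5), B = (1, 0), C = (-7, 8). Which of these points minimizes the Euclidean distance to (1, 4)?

Distances: d(A) ≈ 3.1623, d(B) = 4, d(C) ≈ 8.9443. Nearest: A = (-2, 5) with distance 3.1623.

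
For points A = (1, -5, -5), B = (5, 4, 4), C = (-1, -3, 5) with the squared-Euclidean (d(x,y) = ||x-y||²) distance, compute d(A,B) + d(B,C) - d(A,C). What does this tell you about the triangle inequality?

d(A,B) = 4² + 9² + 9² = 178, d(B,C) = 6² + 7² + 1² = 86, d(A,C) = 2² + 2² + 10² = 108.
d(A,B) + d(B,C) - d(A,C) = 178 + 86 - 108 = 264 - 108 = 156. This is ≥ 0, so the triangle inequality holds for these points.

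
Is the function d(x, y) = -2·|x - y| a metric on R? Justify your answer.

No. With c = -2 < 0, d fails non-negativity: d(4, 12) = -2·|4 - 12| = -2·8 = -16 < 0.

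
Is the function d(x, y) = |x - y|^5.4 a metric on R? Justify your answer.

No. d(x,y) = |x-y|^5.4 fails the triangle inequality since p = 5.4 > 1. Counterexample: x = 3, y = 15, z = 21. d(x,z) = |3 - 21|^5.4 = 18^5.4 ≈ 6004426.4246, but d(x,y) + d(y,z) = 12^5.4 + 6^5.4 ≈ 672324.1766 + 15922.7014 = 688246.878. Since 6004426.4246 > 688246.878, the triangle inequality is violated.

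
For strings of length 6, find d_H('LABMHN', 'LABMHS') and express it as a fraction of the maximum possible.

Differing positions: 6. Hamming distance = 1. The maximum possible Hamming distance for length-6 strings is 6, so d_H/6 = 1/6 ≈ 0.1667.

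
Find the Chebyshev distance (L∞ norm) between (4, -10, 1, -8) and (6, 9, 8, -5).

max(|x_i - y_i|) = max(|4 - 6|, |-10 - 9|, |1 - 8|, |-8 - (-5)|) = max(2, 19, 7, 3) = 19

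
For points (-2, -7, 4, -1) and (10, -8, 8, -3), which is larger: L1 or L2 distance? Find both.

L1 = |-2 - 10| + |-7 - (-8)| + |4 - 8| + |-1 - (-3)| = 12 + 1 + 4 + 2 = 19
L2 = √(12² + 1² + 4² + 2²) = √165 ≈ 12.8452
L1 ≥ L2 always (equality iff movement is along one axis); L1 > L2 here.
Ratio L1/L2 = 19/√165 ≈ 1.4791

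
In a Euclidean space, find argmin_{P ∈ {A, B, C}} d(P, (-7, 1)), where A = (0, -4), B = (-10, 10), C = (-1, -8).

Distances: d(A) ≈ 8.6023, d(B) ≈ 9.4868, d(C) ≈ 10.8167. Nearest: A = (0, -4) with distance 8.6023.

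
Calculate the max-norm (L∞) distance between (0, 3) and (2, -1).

max(|x_i - y_i|) = max(|0 - 2|, |3 - (-1)|) = max(2, 4) = 4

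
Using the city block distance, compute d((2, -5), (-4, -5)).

Σ|x_i - y_i| = |2 - (-4)| + |-5 - (-5)| = 6 + 0 = 6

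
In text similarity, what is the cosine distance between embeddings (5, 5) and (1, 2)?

With u = (5, 5), v = (1, 2):
u·v = 5·1 + 5·2 = 5 + 10 = 15.
|u| = √(5² + 5²) = √50, |v| = √(1² + 2²) = √5, so |u||v| = √(50·5) = √250.
cos θ = (u·v)/(|u||v|) = 15/√250 ≈ 0.9487
Cosine distance = 1 - cos θ ≈ 1 - 0.9487 = 0.0513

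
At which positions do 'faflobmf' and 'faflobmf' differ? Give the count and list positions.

Differing positions: none. Hamming distance = 0.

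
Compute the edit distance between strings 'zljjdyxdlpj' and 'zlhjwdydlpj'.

Let D[i][j] be the edit distance between the first i characters of 'zljjdyxdlpj' and the first j characters of 'zlhjwdydlpj', with D[i][0] = i, D[0][j] = j, and D[i][j] = D[i-1][j-1] if the characters match, else 1 + min(D[i-1][j], D[i][j-1], D[i-1][j-1]). Filling the table (rows: prefixes of 'zljjdyxdlpj', columns: prefixes of 'zlhjwdydlpj'):
     ε  z  l  h  j  w  d  y  d  l  p  j
  ε  0  1  2  3  4  5  6  7  8  9 10 11
  z  1  0  1  2  3  4  5  6  7  8  9 10
  l  2  1  0  1  2  3  4  5  6  7  8  9
  j  3  2  1  1  1  2  3  4  5  6  7  8
  j  4  3  2  2  1  2  3  4  5  6  7  7
  d  5  4  3  3  2  2  2  3  4  5  6  7
  y  6  5  4  4  3  3  3  2  3  4  5  6
  x  7  6  5  5  4  4  4  3  3  4  5  6
  d  8  7  6  6  5  5  4  4  3  4  5  6
  l  9  8  7  7  6  6  5  5  4  3  4  5
  p 10  9  8  8  7  7  6  6  5  4  3  4
  j 11 10  9  9  8  8  7  7  6  5  4  3
The bottom-right entry gives D[11][11] = 3, so no sequence of fewer than 3 edits works. Backtracking through the table gives one optimal edit sequence (3 edits):
  zljjdyxdlpj → zlhjjdyxdlpj (ins h @3)
  zlhjjdyxdlpj → zlhjwdyxdlpj (sub j→w @5)
  zlhjwdyxdlpj → zlhjwdydlpj (del x @8)
Edit distance = 3.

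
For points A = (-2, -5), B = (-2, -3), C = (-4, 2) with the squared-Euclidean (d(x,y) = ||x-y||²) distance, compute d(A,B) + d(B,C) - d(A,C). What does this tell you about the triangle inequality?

d(A,B) = 0² + 2² = 4, d(B,C) = 2² + 5² = 29, d(A,C) = 2² + 7² = 53.
d(A,B) + d(B,C) - d(A,C) = 4 + 29 - 53 = 33 - 53 = -20. This is < 0, so the triangle inequality FAILS for these points (squared-Euclidean is not a metric).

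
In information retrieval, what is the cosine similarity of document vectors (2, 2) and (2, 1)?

With u = (2, 2), v = (2, 1):
u·v = 2·2 + 2·1 = 4 + 2 = 6.
|u| = √(2² + 2²) = √8, |v| = √(2² + 1²) = √5, so |u||v| = √(8·5) = √40.
cos θ = (u·v)/(|u||v|) = 6/√40 ≈ 0.9487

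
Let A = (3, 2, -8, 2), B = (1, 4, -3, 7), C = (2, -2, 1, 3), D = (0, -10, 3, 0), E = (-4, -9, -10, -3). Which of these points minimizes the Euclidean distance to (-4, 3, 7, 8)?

Distances: d(A) ≈ 17.6352, d(B) ≈ 11.2694, d(C) ≈ 11.0454, d(D) ≈ 16.2788, d(E) ≈ 23.5372. Nearest: C = (2, -2, 1, 3) with distance 11.0454.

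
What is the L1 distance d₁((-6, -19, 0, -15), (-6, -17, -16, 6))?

Σ|x_i - y_i| = |-6 - (-6)| + |-19 - (-17)| + |0 - (-16)| + |-15 - 6| = 0 + 2 + 16 + 21 = 39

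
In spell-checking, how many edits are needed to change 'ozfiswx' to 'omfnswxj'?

Let D[i][j] be the edit distance between the first i characters of 'ozfiswx' and the first j characters of 'omfnswxj', with D[i][0] = i, D[0][j] = j, and D[i][j] = D[i-1][j-1] if the characters match, else 1 + min(D[i-1][j], D[i][j-1], D[i-1][j-1]). Filling the table (rows: prefixes of 'ozfiswx', columns: prefixes of 'omfnswxj'):
     ε  o  m  f  n  s  w  x  j
  ε  0  1  2  3  4  5  6  7  8
  o  1  0  1  2  3  4  5  6  7
  z  2  1  1  2  3  4  5  6  7
  f  3  2  2  1  2  3  4  5  6
  i  4  3  3  2  2  3  4  5  6
  s  5  4  4  3  3  2  3  4  5
  w  6  5  5  4  4  3  2  3  4
  x  7  6  6  5  5  4  3  2  3
The bottom-right entry gives D[7][8] = 3, so no sequence of fewer than 3 edits works. Backtracking through the table gives one optimal edit sequence (3 edits):
  ozfiswx → omfiswx (sub z→m @2)
  omfiswx → omfnswx (sub i→n @4)
  omfnswx → omfnswxj (ins j @8)
Edit distance = 3.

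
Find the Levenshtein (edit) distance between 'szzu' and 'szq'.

Let D[i][j] be the edit distance between the first i characters of 'szzu' and the first j characters of 'szq', with D[i][0] = i, D[0][j] = j, and D[i][j] = D[i-1][j-1] if the characters match, else 1 + min(D[i-1][j], D[i][j-1], D[i-1][j-1]). Filling the table (rows: prefixes of 'szzu', columns: prefixes of 'szq'):
     ε  s  z  q
  ε  0  1  2  3
  s  1  0  1  2
  z  2  1  0  1
  z  3  2  1  1
  u  4  3  2  2
The bottom-right entry gives D[4][3] = 2, so no sequence of fewer than 2 edits works. Backtracking through the table gives one optimal edit sequence (2 edits):
  szzu → szu (del z @2)
  szu → szq (sub u→q @3)
Edit distance = 2.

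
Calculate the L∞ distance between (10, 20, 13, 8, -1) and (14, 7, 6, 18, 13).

max(|x_i - y_i|) = max(|10 - 14|, |20 - 7|, |13 - 6|, |8 - 18|, |-1 - 13|) = max(4, 13, 7, 10, 14) = 14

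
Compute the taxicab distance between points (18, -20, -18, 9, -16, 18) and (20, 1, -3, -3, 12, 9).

Σ|x_i - y_i| = |18 - 20| + |-20 - 1| + |-18 - (-3)| + |9 - (-3)| + |-16 - 12| + |18 - 9| = 2 + 21 + 15 + 12 + 28 + 9 = 87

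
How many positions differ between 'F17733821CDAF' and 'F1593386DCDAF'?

Differing positions: 3, 4, 8, 9. Hamming distance = 4.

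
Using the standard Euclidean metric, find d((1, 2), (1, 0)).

√(Σ(x_i - y_i)²) = √((1 - 1)² + (2 - 0)²)
= √(0² + 2²) = √(0 + 4) = √4 = 2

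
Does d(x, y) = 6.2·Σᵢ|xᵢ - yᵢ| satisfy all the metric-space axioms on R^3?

Yes. The L1 (Manhattan) norm induces a metric on R^3, and multiplying a metric by a positive constant 6.2 > 0 preserves all four axioms: non-negativity (6.2·||x-y|| ≥ 0), identity (6.2·||x-y|| = 0 ⟺ ||x-y|| = 0 ⟺ x = y), symmetry (||x-y|| = ||y-x||), and the triangle inequality (6.2·||x-z|| ≤ 6.2·||x-y|| + 6.2·||y-z||). So d is a metric.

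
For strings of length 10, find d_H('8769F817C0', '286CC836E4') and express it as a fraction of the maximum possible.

Differing positions: 1, 2, 4, 5, 7, 8, 9, 10. Hamming distance = 8. The maximum possible Hamming distance for length-10 strings is 10, so d_H/10 = 8/10 = 0.8.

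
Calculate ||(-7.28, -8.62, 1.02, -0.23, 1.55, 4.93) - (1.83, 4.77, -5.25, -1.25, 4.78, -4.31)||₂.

√(Σ(x_i - y_i)²) = √((-7.28 - 1.83)² + (-8.62 - 4.77)² + (1.02 - (-5.25))² + (-0.23 - (-1.25))² + (1.55 - 4.78)² + (4.93 - (-4.31))²)
= √((-9.11)² + (-13.39)² + 6.27² + 1.02² + (-3.23)² + 9.24²) = √(82.9921 + 179.2921 + 39.3129 + 1.0404 + 10.4329 + 85.3776) = √398.448 ≈ 19.9612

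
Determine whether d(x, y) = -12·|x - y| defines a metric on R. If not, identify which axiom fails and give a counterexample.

No. With c = -12 < 0, d fails non-negativity: d(5, 13) = -12·|5 - 13| = -12·8 = -96 < 0.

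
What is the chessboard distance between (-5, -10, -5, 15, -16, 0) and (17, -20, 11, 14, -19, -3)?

max(|x_i - y_i|) = max(|-5 - 17|, |-10 - (-20)|, |-5 - 11|, |15 - 14|, |-16 - (-19)|, |0 - (-3)|) = max(22, 10, 16, 1, 3, 3) = 22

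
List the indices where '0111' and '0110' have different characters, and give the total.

Differing positions: 4. Hamming distance = 1.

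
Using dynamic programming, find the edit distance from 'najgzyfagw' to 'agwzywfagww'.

Let D[i][j] be the edit distance between the first i characters of 'najgzyfagw' and the first j characters of 'agwzywfagww', with D[i][0] = i, D[0][j] = j, and D[i][j] = D[i-1][j-1] if the characters match, else 1 + min(D[i-1][j], D[i][j-1], D[i-1][j-1]). Filling the table (rows: prefixes of 'najgzyfagw', columns: prefixes of 'agwzywfagww'):
     ε  a  g  w  z  y  w  f  a  g  w  w
  ε  0  1  2  3  4  5  6  7  8  9 10 11
  n  1  1  2  3  4  5  6  7  8  9 10 11
  a  2  1  2  3  4  5  6  7  7  8  9 10
  j  3  2  2  3  4  5  6  7  8  8  9 10
  g  4  3  2  3  4  5  6  7  8  8  9 10
  z  5  4  3  3  3  4  5  6  7  8  9 10
  y  6  5  4  4  4  3  4  5  6  7  8  9
  f  7  6  5  5  5  4  4  4  5  6  7  8
  a  8  7  6  6  6  5  5  5  4  5  6  7
  g  9  8  7  7  7  6  6  6  5  4  5  6
  w 10  9  8  7  8  7  6  7  6  5  4  5
The bottom-right entry gives D[10][11] = 5, so no sequence of fewer than 5 edits works. Backtracking through the table gives one optimal edit sequence (5 edits):
  najgzyfagw → ajgzyfagw (del n @1)
  ajgzyfagw → aggzyfagw (sub j→g @2)
  aggzyfagw → agwzyfagw (sub g→w @3)
  agwzyfagw → agwzywfagw (ins w @6)
  agwzywfagw → agwzywfagww (ins w @10)
Edit distance = 5.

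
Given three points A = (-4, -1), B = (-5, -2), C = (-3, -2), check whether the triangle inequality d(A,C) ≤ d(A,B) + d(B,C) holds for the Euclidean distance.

d(A,B) = √(1² + 1²) = √2 ≈ 1.4142, d(B,C) = √(2² + 0²) = √4 = 2, d(A,C) = √(1² + 1²) = √2 ≈ 1.4142.
d(A,C) ≈ 1.4142 ≤ 1.4142 + 2 = 3.4142. Triangle inequality is satisfied.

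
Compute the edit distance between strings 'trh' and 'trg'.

Let D[i][j] be the edit distance between the first i characters of 'trh' and the first j characters of 'trg', with D[i][0] = i, D[0][j] = j, and D[i][j] = D[i-1][j-1] if the characters match, else 1 + min(D[i-1][j], D[i][j-1], D[i-1][j-1]). Filling the table (rows: prefixes of 'trh', columns: prefixes of 'trg'):
     ε  t  r  g
  ε  0  1  2  3
  t  1  0  1  2
  r  2  1  0  1
  h  3  2  1  1
The bottom-right entry gives D[3][3] = 1, so no sequence of fewer than 1 edit works. Backtracking through the table gives one optimal edit sequence (1 edit):
  trh → trg (sub h→g @3)
Edit distance = 1.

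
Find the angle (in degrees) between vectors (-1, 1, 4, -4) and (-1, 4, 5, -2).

With u = (-1, 1, 4, -4), v = (-1, 4, 5, -2):
u·v = (-1)·(-1) + 1·4 + 4·5 + (-4)·(-2) = 1 + 4 + 20 + 8 = 33.
|u| = √((-1)² + 1² + 4² + (-4)²) = √34, |v| = √((-1)² + 4² + 5² + (-2)²) = √46, so |u||v| = √(34·46) = √1564.
cos θ = (u·v)/(|u||v|) = 33/√1564 ≈ 0.834441
θ = arccos(0.834441) ≈ 33.44°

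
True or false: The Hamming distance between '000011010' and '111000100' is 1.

Differing positions: 1, 2, 3, 5, 6, 7, 8. Hamming distance = 7, so the claim that d_H = 1 is false.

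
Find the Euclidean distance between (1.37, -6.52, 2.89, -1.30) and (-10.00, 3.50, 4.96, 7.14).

√(Σ(x_i - y_i)²) = √((1.37 - (-10))² + (-6.52 - 3.5)² + (2.89 - 4.96)² + (-1.3 - 7.14)²)
= √(11.37² + (-10.02)² + (-2.07)² + (-8.44)²) = √(129.2769 + 100.4004 + 4.2849 + 71.2336) = √305.1958 ≈ 17.4699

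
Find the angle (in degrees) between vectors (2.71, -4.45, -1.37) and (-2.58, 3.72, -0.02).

With u = (2.71, -4.45, -1.37), v = (-2.58, 3.72, -0.02):
u·v = 2.71·(-2.58) + (-4.45)·3.72 + (-1.37)·(-0.02) = (-6.9918) + (-16.554) + 0.0274 = -23.5184.
|u| = √(2.71² + (-4.45)² + (-1.37)²) = √(7.3441 + 19.8025 + 1.8769) = √29.0235, |v| = √((-2.58)² + 3.72² + (-0.02)²) = √(6.6564 + 13.8384 + 0.0004) = √20.4952.
cos θ = (u·v)/(|u||v|) = -23.5184/(√29.0235·√20.4952) ≈ -0.964288
θ = arccos(-0.964288) ≈ 164.64°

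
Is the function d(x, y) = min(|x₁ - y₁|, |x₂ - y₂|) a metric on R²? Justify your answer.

No. d fails identity of indiscernibles: take x = (-2, 0) and y = (-2, 7). Then d(x,y) = min(|-2 - (-2)|, |0 - 7|) = min(0, 7) = 0, yet x ≠ y.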